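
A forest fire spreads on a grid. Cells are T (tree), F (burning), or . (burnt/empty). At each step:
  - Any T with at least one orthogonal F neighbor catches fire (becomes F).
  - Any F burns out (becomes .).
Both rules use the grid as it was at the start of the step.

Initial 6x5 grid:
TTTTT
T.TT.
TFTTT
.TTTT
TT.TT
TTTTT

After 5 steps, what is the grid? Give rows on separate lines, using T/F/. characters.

Step 1: 3 trees catch fire, 1 burn out
  TTTTT
  T.TT.
  F.FTT
  .FTTT
  TT.TT
  TTTTT
Step 2: 5 trees catch fire, 3 burn out
  TTTTT
  F.FT.
  ...FT
  ..FTT
  TF.TT
  TTTTT
Step 3: 7 trees catch fire, 5 burn out
  FTFTT
  ...F.
  ....F
  ...FT
  F..TT
  TFTTT
Step 4: 6 trees catch fire, 7 burn out
  .F.FT
  .....
  .....
  ....F
  ...FT
  F.FTT
Step 5: 3 trees catch fire, 6 burn out
  ....F
  .....
  .....
  .....
  ....F
  ...FT

....F
.....
.....
.....
....F
...FT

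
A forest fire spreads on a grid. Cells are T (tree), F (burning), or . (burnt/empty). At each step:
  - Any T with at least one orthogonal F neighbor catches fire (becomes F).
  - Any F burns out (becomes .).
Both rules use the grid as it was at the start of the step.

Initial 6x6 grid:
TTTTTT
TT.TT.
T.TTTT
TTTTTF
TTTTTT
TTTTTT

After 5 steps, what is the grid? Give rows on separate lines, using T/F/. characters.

Step 1: 3 trees catch fire, 1 burn out
  TTTTTT
  TT.TT.
  T.TTTF
  TTTTF.
  TTTTTF
  TTTTTT
Step 2: 4 trees catch fire, 3 burn out
  TTTTTT
  TT.TT.
  T.TTF.
  TTTF..
  TTTTF.
  TTTTTF
Step 3: 5 trees catch fire, 4 burn out
  TTTTTT
  TT.TF.
  T.TF..
  TTF...
  TTTF..
  TTTTF.
Step 4: 6 trees catch fire, 5 burn out
  TTTTFT
  TT.F..
  T.F...
  TF....
  TTF...
  TTTF..
Step 5: 5 trees catch fire, 6 burn out
  TTTF.F
  TT....
  T.....
  F.....
  TF....
  TTF...

TTTF.F
TT....
T.....
F.....
TF....
TTF...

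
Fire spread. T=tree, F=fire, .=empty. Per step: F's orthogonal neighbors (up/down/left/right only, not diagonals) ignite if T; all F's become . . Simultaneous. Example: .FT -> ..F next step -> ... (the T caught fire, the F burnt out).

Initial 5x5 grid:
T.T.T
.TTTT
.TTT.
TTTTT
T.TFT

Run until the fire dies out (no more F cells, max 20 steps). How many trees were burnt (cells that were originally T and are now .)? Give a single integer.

Step 1: +3 fires, +1 burnt (F count now 3)
Step 2: +3 fires, +3 burnt (F count now 3)
Step 3: +3 fires, +3 burnt (F count now 3)
Step 4: +4 fires, +3 burnt (F count now 4)
Step 5: +4 fires, +4 burnt (F count now 4)
Step 6: +0 fires, +4 burnt (F count now 0)
Fire out after step 6
Initially T: 18, now '.': 24
Total burnt (originally-T cells now '.'): 17

Answer: 17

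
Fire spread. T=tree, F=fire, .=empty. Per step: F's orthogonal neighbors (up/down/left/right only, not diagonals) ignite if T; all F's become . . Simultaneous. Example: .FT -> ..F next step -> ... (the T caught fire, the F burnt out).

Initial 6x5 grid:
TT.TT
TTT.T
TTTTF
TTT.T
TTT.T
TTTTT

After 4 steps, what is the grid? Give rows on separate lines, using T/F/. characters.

Step 1: 3 trees catch fire, 1 burn out
  TT.TT
  TTT.F
  TTTF.
  TTT.F
  TTT.T
  TTTTT
Step 2: 3 trees catch fire, 3 burn out
  TT.TF
  TTT..
  TTF..
  TTT..
  TTT.F
  TTTTT
Step 3: 5 trees catch fire, 3 burn out
  TT.F.
  TTF..
  TF...
  TTF..
  TTT..
  TTTTF
Step 4: 5 trees catch fire, 5 burn out
  TT...
  TF...
  F....
  TF...
  TTF..
  TTTF.

TT...
TF...
F....
TF...
TTF..
TTTF.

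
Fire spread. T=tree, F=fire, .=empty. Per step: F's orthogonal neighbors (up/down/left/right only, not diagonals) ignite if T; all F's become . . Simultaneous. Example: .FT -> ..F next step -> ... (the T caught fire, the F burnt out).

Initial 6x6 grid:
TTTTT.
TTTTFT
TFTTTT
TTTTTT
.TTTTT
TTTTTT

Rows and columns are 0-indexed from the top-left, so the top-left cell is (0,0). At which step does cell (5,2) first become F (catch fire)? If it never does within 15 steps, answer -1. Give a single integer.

Step 1: cell (5,2)='T' (+8 fires, +2 burnt)
Step 2: cell (5,2)='T' (+10 fires, +8 burnt)
Step 3: cell (5,2)='T' (+7 fires, +10 burnt)
Step 4: cell (5,2)='F' (+5 fires, +7 burnt)
  -> target ignites at step 4
Step 5: cell (5,2)='.' (+2 fires, +5 burnt)
Step 6: cell (5,2)='.' (+0 fires, +2 burnt)
  fire out at step 6

4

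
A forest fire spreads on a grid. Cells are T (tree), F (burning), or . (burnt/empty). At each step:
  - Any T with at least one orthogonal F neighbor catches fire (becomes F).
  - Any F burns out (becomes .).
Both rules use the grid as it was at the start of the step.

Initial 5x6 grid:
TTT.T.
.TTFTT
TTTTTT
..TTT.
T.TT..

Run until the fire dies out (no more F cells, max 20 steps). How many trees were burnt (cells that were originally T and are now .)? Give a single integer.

Answer: 19

Derivation:
Step 1: +3 fires, +1 burnt (F count now 3)
Step 2: +7 fires, +3 burnt (F count now 7)
Step 3: +6 fires, +7 burnt (F count now 6)
Step 4: +3 fires, +6 burnt (F count now 3)
Step 5: +0 fires, +3 burnt (F count now 0)
Fire out after step 5
Initially T: 20, now '.': 29
Total burnt (originally-T cells now '.'): 19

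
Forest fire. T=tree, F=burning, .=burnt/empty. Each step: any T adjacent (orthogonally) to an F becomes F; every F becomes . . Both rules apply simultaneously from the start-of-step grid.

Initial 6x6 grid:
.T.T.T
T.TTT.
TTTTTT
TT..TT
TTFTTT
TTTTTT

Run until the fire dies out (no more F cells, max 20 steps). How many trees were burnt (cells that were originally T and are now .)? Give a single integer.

Answer: 26

Derivation:
Step 1: +3 fires, +1 burnt (F count now 3)
Step 2: +5 fires, +3 burnt (F count now 5)
Step 3: +6 fires, +5 burnt (F count now 6)
Step 4: +5 fires, +6 burnt (F count now 5)
Step 5: +5 fires, +5 burnt (F count now 5)
Step 6: +1 fires, +5 burnt (F count now 1)
Step 7: +1 fires, +1 burnt (F count now 1)
Step 8: +0 fires, +1 burnt (F count now 0)
Fire out after step 8
Initially T: 28, now '.': 34
Total burnt (originally-T cells now '.'): 26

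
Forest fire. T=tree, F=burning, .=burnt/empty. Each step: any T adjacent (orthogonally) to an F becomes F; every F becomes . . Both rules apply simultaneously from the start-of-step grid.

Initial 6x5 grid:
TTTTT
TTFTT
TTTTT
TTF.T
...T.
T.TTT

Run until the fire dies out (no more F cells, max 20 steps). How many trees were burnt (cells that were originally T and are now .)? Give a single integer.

Step 1: +5 fires, +2 burnt (F count now 5)
Step 2: +7 fires, +5 burnt (F count now 7)
Step 3: +4 fires, +7 burnt (F count now 4)
Step 4: +1 fires, +4 burnt (F count now 1)
Step 5: +0 fires, +1 burnt (F count now 0)
Fire out after step 5
Initially T: 22, now '.': 25
Total burnt (originally-T cells now '.'): 17

Answer: 17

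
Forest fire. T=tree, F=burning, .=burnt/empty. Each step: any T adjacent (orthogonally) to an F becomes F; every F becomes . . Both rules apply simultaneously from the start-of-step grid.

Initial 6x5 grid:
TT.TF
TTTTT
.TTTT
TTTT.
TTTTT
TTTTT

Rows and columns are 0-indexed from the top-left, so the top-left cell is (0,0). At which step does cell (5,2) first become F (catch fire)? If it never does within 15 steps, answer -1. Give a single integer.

Step 1: cell (5,2)='T' (+2 fires, +1 burnt)
Step 2: cell (5,2)='T' (+2 fires, +2 burnt)
Step 3: cell (5,2)='T' (+2 fires, +2 burnt)
Step 4: cell (5,2)='T' (+3 fires, +2 burnt)
Step 5: cell (5,2)='T' (+5 fires, +3 burnt)
Step 6: cell (5,2)='T' (+5 fires, +5 burnt)
Step 7: cell (5,2)='F' (+4 fires, +5 burnt)
  -> target ignites at step 7
Step 8: cell (5,2)='.' (+2 fires, +4 burnt)
Step 9: cell (5,2)='.' (+1 fires, +2 burnt)
Step 10: cell (5,2)='.' (+0 fires, +1 burnt)
  fire out at step 10

7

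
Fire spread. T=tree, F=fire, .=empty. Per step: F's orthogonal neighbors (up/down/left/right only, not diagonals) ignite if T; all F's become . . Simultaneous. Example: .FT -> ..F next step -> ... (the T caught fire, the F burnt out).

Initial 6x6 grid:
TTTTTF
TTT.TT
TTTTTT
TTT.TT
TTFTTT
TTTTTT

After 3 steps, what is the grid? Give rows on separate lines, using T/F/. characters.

Step 1: 6 trees catch fire, 2 burn out
  TTTTF.
  TTT.TF
  TTTTTT
  TTF.TT
  TF.FTT
  TTFTTT
Step 2: 9 trees catch fire, 6 burn out
  TTTF..
  TTT.F.
  TTFTTF
  TF..TT
  F...FT
  TF.FTT
Step 3: 11 trees catch fire, 9 burn out
  TTF...
  TTF...
  TF.FF.
  F...FF
  .....F
  F...FT

TTF...
TTF...
TF.FF.
F...FF
.....F
F...FT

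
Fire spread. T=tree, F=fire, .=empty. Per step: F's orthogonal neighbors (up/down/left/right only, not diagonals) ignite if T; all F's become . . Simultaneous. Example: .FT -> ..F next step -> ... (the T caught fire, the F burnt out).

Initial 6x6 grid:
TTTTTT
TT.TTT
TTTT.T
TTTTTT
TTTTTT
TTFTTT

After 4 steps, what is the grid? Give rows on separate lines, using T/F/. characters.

Step 1: 3 trees catch fire, 1 burn out
  TTTTTT
  TT.TTT
  TTTT.T
  TTTTTT
  TTFTTT
  TF.FTT
Step 2: 5 trees catch fire, 3 burn out
  TTTTTT
  TT.TTT
  TTTT.T
  TTFTTT
  TF.FTT
  F...FT
Step 3: 6 trees catch fire, 5 burn out
  TTTTTT
  TT.TTT
  TTFT.T
  TF.FTT
  F...FT
  .....F
Step 4: 5 trees catch fire, 6 burn out
  TTTTTT
  TT.TTT
  TF.F.T
  F...FT
  .....F
  ......

TTTTTT
TT.TTT
TF.F.T
F...FT
.....F
......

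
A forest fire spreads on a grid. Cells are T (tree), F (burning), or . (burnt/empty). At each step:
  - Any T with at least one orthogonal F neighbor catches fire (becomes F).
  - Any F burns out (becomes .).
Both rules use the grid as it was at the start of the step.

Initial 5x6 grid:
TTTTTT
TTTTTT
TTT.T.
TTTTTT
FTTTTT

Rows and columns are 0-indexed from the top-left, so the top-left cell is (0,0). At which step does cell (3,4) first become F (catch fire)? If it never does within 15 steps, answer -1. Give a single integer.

Step 1: cell (3,4)='T' (+2 fires, +1 burnt)
Step 2: cell (3,4)='T' (+3 fires, +2 burnt)
Step 3: cell (3,4)='T' (+4 fires, +3 burnt)
Step 4: cell (3,4)='T' (+5 fires, +4 burnt)
Step 5: cell (3,4)='F' (+4 fires, +5 burnt)
  -> target ignites at step 5
Step 6: cell (3,4)='.' (+4 fires, +4 burnt)
Step 7: cell (3,4)='.' (+2 fires, +4 burnt)
Step 8: cell (3,4)='.' (+2 fires, +2 burnt)
Step 9: cell (3,4)='.' (+1 fires, +2 burnt)
Step 10: cell (3,4)='.' (+0 fires, +1 burnt)
  fire out at step 10

5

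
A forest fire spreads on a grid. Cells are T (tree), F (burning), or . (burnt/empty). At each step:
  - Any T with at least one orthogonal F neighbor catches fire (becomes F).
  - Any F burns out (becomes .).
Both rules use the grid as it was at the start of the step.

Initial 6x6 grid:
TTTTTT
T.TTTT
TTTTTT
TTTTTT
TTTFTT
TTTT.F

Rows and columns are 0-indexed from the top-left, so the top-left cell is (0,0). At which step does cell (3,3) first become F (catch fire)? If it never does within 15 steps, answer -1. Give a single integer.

Step 1: cell (3,3)='F' (+5 fires, +2 burnt)
  -> target ignites at step 1
Step 2: cell (3,3)='.' (+6 fires, +5 burnt)
Step 3: cell (3,3)='.' (+7 fires, +6 burnt)
Step 4: cell (3,3)='.' (+7 fires, +7 burnt)
Step 5: cell (3,3)='.' (+4 fires, +7 burnt)
Step 6: cell (3,3)='.' (+2 fires, +4 burnt)
Step 7: cell (3,3)='.' (+1 fires, +2 burnt)
Step 8: cell (3,3)='.' (+0 fires, +1 burnt)
  fire out at step 8

1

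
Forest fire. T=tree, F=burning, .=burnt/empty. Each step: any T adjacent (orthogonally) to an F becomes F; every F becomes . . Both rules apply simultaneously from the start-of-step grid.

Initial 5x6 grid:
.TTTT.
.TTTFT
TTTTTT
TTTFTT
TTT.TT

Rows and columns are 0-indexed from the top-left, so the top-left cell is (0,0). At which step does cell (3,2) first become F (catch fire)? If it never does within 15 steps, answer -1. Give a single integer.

Step 1: cell (3,2)='F' (+7 fires, +2 burnt)
  -> target ignites at step 1
Step 2: cell (3,2)='.' (+8 fires, +7 burnt)
Step 3: cell (3,2)='.' (+6 fires, +8 burnt)
Step 4: cell (3,2)='.' (+3 fires, +6 burnt)
Step 5: cell (3,2)='.' (+0 fires, +3 burnt)
  fire out at step 5

1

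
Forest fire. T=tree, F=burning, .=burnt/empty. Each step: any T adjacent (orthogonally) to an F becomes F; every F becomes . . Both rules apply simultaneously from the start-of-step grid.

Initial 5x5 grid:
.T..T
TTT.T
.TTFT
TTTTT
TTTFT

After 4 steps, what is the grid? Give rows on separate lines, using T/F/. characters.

Step 1: 5 trees catch fire, 2 burn out
  .T..T
  TTT.T
  .TF.F
  TTTFT
  TTF.F
Step 2: 6 trees catch fire, 5 burn out
  .T..T
  TTF.F
  .F...
  TTF.F
  TF...
Step 3: 4 trees catch fire, 6 burn out
  .T..F
  TF...
  .....
  TF...
  F....
Step 4: 3 trees catch fire, 4 burn out
  .F...
  F....
  .....
  F....
  .....

.F...
F....
.....
F....
.....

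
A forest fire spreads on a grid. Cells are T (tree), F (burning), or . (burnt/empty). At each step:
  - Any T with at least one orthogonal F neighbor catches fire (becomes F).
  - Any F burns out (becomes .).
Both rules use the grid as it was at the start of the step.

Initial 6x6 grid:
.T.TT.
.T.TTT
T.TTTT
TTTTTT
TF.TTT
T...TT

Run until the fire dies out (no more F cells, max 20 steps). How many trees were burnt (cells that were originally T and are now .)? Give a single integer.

Step 1: +2 fires, +1 burnt (F count now 2)
Step 2: +3 fires, +2 burnt (F count now 3)
Step 3: +3 fires, +3 burnt (F count now 3)
Step 4: +3 fires, +3 burnt (F count now 3)
Step 5: +4 fires, +3 burnt (F count now 4)
Step 6: +5 fires, +4 burnt (F count now 5)
Step 7: +3 fires, +5 burnt (F count now 3)
Step 8: +0 fires, +3 burnt (F count now 0)
Fire out after step 8
Initially T: 25, now '.': 34
Total burnt (originally-T cells now '.'): 23

Answer: 23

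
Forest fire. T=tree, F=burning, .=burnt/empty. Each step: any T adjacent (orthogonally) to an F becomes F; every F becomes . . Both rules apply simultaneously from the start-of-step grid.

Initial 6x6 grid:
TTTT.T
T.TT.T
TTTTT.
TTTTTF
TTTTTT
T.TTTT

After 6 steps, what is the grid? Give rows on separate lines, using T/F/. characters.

Step 1: 2 trees catch fire, 1 burn out
  TTTT.T
  T.TT.T
  TTTTT.
  TTTTF.
  TTTTTF
  T.TTTT
Step 2: 4 trees catch fire, 2 burn out
  TTTT.T
  T.TT.T
  TTTTF.
  TTTF..
  TTTTF.
  T.TTTF
Step 3: 4 trees catch fire, 4 burn out
  TTTT.T
  T.TT.T
  TTTF..
  TTF...
  TTTF..
  T.TTF.
Step 4: 5 trees catch fire, 4 burn out
  TTTT.T
  T.TF.T
  TTF...
  TF....
  TTF...
  T.TF..
Step 5: 6 trees catch fire, 5 burn out
  TTTF.T
  T.F..T
  TF....
  F.....
  TF....
  T.F...
Step 6: 3 trees catch fire, 6 burn out
  TTF..T
  T....T
  F.....
  ......
  F.....
  T.....

TTF..T
T....T
F.....
......
F.....
T.....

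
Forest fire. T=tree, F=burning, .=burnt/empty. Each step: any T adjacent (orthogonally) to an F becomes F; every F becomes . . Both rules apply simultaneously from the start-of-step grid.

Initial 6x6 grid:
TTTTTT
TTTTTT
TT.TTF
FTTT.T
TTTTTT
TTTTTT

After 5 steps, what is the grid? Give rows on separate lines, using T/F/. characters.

Step 1: 6 trees catch fire, 2 burn out
  TTTTTT
  TTTTTF
  FT.TF.
  .FTT.F
  FTTTTT
  TTTTTT
Step 2: 9 trees catch fire, 6 burn out
  TTTTTF
  FTTTF.
  .F.F..
  ..FT..
  .FTTTF
  FTTTTT
Step 3: 9 trees catch fire, 9 burn out
  FTTTF.
  .FTF..
  ......
  ...F..
  ..FTF.
  .FTTTF
Step 4: 6 trees catch fire, 9 burn out
  .FTF..
  ..F...
  ......
  ......
  ...F..
  ..FTF.
Step 5: 2 trees catch fire, 6 burn out
  ..F...
  ......
  ......
  ......
  ......
  ...F..

..F...
......
......
......
......
...F..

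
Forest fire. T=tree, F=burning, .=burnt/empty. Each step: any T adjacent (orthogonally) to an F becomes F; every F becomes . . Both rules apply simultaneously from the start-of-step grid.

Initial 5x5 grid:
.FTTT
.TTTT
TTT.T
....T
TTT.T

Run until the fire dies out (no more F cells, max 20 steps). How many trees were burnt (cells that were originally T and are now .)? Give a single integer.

Answer: 13

Derivation:
Step 1: +2 fires, +1 burnt (F count now 2)
Step 2: +3 fires, +2 burnt (F count now 3)
Step 3: +4 fires, +3 burnt (F count now 4)
Step 4: +1 fires, +4 burnt (F count now 1)
Step 5: +1 fires, +1 burnt (F count now 1)
Step 6: +1 fires, +1 burnt (F count now 1)
Step 7: +1 fires, +1 burnt (F count now 1)
Step 8: +0 fires, +1 burnt (F count now 0)
Fire out after step 8
Initially T: 16, now '.': 22
Total burnt (originally-T cells now '.'): 13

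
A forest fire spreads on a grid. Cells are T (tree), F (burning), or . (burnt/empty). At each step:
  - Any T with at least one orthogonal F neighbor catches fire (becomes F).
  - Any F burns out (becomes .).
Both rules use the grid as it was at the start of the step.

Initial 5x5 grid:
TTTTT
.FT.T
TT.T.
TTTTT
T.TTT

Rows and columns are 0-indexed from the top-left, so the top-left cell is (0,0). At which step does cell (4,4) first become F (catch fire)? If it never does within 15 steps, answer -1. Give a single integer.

Step 1: cell (4,4)='T' (+3 fires, +1 burnt)
Step 2: cell (4,4)='T' (+4 fires, +3 burnt)
Step 3: cell (4,4)='T' (+3 fires, +4 burnt)
Step 4: cell (4,4)='T' (+4 fires, +3 burnt)
Step 5: cell (4,4)='T' (+4 fires, +4 burnt)
Step 6: cell (4,4)='F' (+1 fires, +4 burnt)
  -> target ignites at step 6
Step 7: cell (4,4)='.' (+0 fires, +1 burnt)
  fire out at step 7

6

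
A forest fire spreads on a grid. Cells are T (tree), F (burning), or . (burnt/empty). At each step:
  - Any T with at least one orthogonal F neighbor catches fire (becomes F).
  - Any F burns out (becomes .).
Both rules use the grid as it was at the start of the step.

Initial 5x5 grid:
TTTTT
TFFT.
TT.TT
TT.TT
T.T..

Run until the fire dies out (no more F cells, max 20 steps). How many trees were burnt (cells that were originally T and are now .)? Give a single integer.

Answer: 16

Derivation:
Step 1: +5 fires, +2 burnt (F count now 5)
Step 2: +5 fires, +5 burnt (F count now 5)
Step 3: +4 fires, +5 burnt (F count now 4)
Step 4: +2 fires, +4 burnt (F count now 2)
Step 5: +0 fires, +2 burnt (F count now 0)
Fire out after step 5
Initially T: 17, now '.': 24
Total burnt (originally-T cells now '.'): 16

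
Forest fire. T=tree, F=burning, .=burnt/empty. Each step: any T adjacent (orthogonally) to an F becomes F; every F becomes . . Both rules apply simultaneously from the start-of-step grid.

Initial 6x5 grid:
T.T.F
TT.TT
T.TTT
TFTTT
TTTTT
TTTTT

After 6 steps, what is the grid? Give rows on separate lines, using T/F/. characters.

Step 1: 4 trees catch fire, 2 burn out
  T.T..
  TT.TF
  T.TTT
  F.FTT
  TFTTT
  TTTTT
Step 2: 8 trees catch fire, 4 burn out
  T.T..
  TT.F.
  F.FTF
  ...FT
  F.FTT
  TFTTT
Step 3: 6 trees catch fire, 8 burn out
  T.T..
  FT...
  ...F.
  ....F
  ...FT
  F.FTT
Step 4: 4 trees catch fire, 6 burn out
  F.T..
  .F...
  .....
  .....
  ....F
  ...FT
Step 5: 1 trees catch fire, 4 burn out
  ..T..
  .....
  .....
  .....
  .....
  ....F
Step 6: 0 trees catch fire, 1 burn out
  ..T..
  .....
  .....
  .....
  .....
  .....

..T..
.....
.....
.....
.....
.....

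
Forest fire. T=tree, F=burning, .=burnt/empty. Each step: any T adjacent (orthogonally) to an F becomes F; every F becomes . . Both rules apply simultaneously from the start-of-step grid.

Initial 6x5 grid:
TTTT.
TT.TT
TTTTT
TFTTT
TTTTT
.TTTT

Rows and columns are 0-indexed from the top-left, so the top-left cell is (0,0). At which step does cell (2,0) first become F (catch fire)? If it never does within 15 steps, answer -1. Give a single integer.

Step 1: cell (2,0)='T' (+4 fires, +1 burnt)
Step 2: cell (2,0)='F' (+7 fires, +4 burnt)
  -> target ignites at step 2
Step 3: cell (2,0)='.' (+6 fires, +7 burnt)
Step 4: cell (2,0)='.' (+6 fires, +6 burnt)
Step 5: cell (2,0)='.' (+3 fires, +6 burnt)
Step 6: cell (2,0)='.' (+0 fires, +3 burnt)
  fire out at step 6

2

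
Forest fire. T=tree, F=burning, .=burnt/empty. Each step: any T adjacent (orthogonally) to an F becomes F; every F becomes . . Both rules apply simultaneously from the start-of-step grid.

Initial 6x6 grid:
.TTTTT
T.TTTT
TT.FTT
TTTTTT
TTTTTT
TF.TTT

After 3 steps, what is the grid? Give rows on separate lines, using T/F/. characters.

Step 1: 5 trees catch fire, 2 burn out
  .TTTTT
  T.TFTT
  TT..FT
  TTTFTT
  TFTTTT
  F..TTT
Step 2: 10 trees catch fire, 5 burn out
  .TTFTT
  T.F.FT
  TT...F
  TFF.FT
  F.FFTT
  ...TTT
Step 3: 8 trees catch fire, 10 burn out
  .TF.FT
  T....F
  TF....
  F....F
  ....FT
  ...FTT

.TF.FT
T....F
TF....
F....F
....FT
...FTT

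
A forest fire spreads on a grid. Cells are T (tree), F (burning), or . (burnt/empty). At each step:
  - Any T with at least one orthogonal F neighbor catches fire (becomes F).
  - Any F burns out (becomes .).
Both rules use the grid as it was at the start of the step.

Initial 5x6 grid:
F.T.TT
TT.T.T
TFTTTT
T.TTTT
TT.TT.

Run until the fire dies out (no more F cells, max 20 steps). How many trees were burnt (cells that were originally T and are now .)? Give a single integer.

Step 1: +4 fires, +2 burnt (F count now 4)
Step 2: +3 fires, +4 burnt (F count now 3)
Step 3: +4 fires, +3 burnt (F count now 4)
Step 4: +4 fires, +4 burnt (F count now 4)
Step 5: +3 fires, +4 burnt (F count now 3)
Step 6: +1 fires, +3 burnt (F count now 1)
Step 7: +1 fires, +1 burnt (F count now 1)
Step 8: +0 fires, +1 burnt (F count now 0)
Fire out after step 8
Initially T: 21, now '.': 29
Total burnt (originally-T cells now '.'): 20

Answer: 20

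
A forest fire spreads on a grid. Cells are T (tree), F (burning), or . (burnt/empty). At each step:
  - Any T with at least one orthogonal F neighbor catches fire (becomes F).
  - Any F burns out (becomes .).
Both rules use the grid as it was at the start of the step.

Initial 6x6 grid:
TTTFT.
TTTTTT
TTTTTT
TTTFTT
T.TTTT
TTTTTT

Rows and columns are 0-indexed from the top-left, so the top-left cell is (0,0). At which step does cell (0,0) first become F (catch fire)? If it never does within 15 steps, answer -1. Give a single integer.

Step 1: cell (0,0)='T' (+7 fires, +2 burnt)
Step 2: cell (0,0)='T' (+10 fires, +7 burnt)
Step 3: cell (0,0)='F' (+9 fires, +10 burnt)
  -> target ignites at step 3
Step 4: cell (0,0)='.' (+5 fires, +9 burnt)
Step 5: cell (0,0)='.' (+1 fires, +5 burnt)
Step 6: cell (0,0)='.' (+0 fires, +1 burnt)
  fire out at step 6

3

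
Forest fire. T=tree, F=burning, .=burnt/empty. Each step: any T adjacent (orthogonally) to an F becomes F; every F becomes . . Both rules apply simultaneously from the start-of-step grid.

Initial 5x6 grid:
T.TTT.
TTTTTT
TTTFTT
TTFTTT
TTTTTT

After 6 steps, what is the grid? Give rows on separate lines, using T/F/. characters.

Step 1: 6 trees catch fire, 2 burn out
  T.TTT.
  TTTFTT
  TTF.FT
  TF.FTT
  TTFTTT
Step 2: 9 trees catch fire, 6 burn out
  T.TFT.
  TTF.FT
  TF...F
  F...FT
  TF.FTT
Step 3: 8 trees catch fire, 9 burn out
  T.F.F.
  TF...F
  F.....
  .....F
  F...FT
Step 4: 2 trees catch fire, 8 burn out
  T.....
  F.....
  ......
  ......
  .....F
Step 5: 1 trees catch fire, 2 burn out
  F.....
  ......
  ......
  ......
  ......
Step 6: 0 trees catch fire, 1 burn out
  ......
  ......
  ......
  ......
  ......

......
......
......
......
......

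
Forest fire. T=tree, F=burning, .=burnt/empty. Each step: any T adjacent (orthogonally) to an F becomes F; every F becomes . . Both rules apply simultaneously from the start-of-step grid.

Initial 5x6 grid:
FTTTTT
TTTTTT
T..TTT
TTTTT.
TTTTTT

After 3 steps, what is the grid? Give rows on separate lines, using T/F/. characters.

Step 1: 2 trees catch fire, 1 burn out
  .FTTTT
  FTTTTT
  T..TTT
  TTTTT.
  TTTTTT
Step 2: 3 trees catch fire, 2 burn out
  ..FTTT
  .FTTTT
  F..TTT
  TTTTT.
  TTTTTT
Step 3: 3 trees catch fire, 3 burn out
  ...FTT
  ..FTTT
  ...TTT
  FTTTT.
  TTTTTT

...FTT
..FTTT
...TTT
FTTTT.
TTTTTT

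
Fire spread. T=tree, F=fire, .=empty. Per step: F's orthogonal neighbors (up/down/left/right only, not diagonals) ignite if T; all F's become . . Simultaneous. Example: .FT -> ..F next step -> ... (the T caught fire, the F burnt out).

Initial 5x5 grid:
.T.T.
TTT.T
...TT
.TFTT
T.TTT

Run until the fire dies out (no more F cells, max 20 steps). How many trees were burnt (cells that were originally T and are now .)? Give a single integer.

Answer: 9

Derivation:
Step 1: +3 fires, +1 burnt (F count now 3)
Step 2: +3 fires, +3 burnt (F count now 3)
Step 3: +2 fires, +3 burnt (F count now 2)
Step 4: +1 fires, +2 burnt (F count now 1)
Step 5: +0 fires, +1 burnt (F count now 0)
Fire out after step 5
Initially T: 15, now '.': 19
Total burnt (originally-T cells now '.'): 9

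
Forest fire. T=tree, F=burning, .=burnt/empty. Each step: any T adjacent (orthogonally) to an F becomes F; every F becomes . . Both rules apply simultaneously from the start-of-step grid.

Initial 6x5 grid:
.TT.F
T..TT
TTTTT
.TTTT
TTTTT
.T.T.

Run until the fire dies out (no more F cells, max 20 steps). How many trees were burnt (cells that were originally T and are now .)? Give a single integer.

Step 1: +1 fires, +1 burnt (F count now 1)
Step 2: +2 fires, +1 burnt (F count now 2)
Step 3: +2 fires, +2 burnt (F count now 2)
Step 4: +3 fires, +2 burnt (F count now 3)
Step 5: +3 fires, +3 burnt (F count now 3)
Step 6: +4 fires, +3 burnt (F count now 4)
Step 7: +2 fires, +4 burnt (F count now 2)
Step 8: +2 fires, +2 burnt (F count now 2)
Step 9: +0 fires, +2 burnt (F count now 0)
Fire out after step 9
Initially T: 21, now '.': 28
Total burnt (originally-T cells now '.'): 19

Answer: 19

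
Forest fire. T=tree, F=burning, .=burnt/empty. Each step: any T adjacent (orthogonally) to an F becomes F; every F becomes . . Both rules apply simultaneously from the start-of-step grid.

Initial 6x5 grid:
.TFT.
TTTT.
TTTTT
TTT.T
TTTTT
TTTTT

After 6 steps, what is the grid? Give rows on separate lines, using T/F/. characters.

Step 1: 3 trees catch fire, 1 burn out
  .F.F.
  TTFT.
  TTTTT
  TTT.T
  TTTTT
  TTTTT
Step 2: 3 trees catch fire, 3 burn out
  .....
  TF.F.
  TTFTT
  TTT.T
  TTTTT
  TTTTT
Step 3: 4 trees catch fire, 3 burn out
  .....
  F....
  TF.FT
  TTF.T
  TTTTT
  TTTTT
Step 4: 4 trees catch fire, 4 burn out
  .....
  .....
  F...F
  TF..T
  TTFTT
  TTTTT
Step 5: 5 trees catch fire, 4 burn out
  .....
  .....
  .....
  F...F
  TF.FT
  TTFTT
Step 6: 4 trees catch fire, 5 burn out
  .....
  .....
  .....
  .....
  F...F
  TF.FT

.....
.....
.....
.....
F...F
TF.FT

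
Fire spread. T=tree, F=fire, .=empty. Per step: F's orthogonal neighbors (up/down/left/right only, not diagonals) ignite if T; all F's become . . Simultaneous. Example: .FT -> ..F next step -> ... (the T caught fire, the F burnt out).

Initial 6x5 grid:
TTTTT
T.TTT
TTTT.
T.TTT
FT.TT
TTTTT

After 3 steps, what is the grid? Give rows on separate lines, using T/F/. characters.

Step 1: 3 trees catch fire, 1 burn out
  TTTTT
  T.TTT
  TTTT.
  F.TTT
  .F.TT
  FTTTT
Step 2: 2 trees catch fire, 3 burn out
  TTTTT
  T.TTT
  FTTT.
  ..TTT
  ...TT
  .FTTT
Step 3: 3 trees catch fire, 2 burn out
  TTTTT
  F.TTT
  .FTT.
  ..TTT
  ...TT
  ..FTT

TTTTT
F.TTT
.FTT.
..TTT
...TT
..FTT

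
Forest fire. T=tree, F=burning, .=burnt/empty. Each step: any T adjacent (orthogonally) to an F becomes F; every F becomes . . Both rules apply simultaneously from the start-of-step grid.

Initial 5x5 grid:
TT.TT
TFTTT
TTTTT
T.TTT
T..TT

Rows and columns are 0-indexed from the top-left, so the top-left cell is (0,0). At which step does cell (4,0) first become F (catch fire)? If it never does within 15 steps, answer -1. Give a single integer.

Step 1: cell (4,0)='T' (+4 fires, +1 burnt)
Step 2: cell (4,0)='T' (+4 fires, +4 burnt)
Step 3: cell (4,0)='T' (+5 fires, +4 burnt)
Step 4: cell (4,0)='F' (+4 fires, +5 burnt)
  -> target ignites at step 4
Step 5: cell (4,0)='.' (+2 fires, +4 burnt)
Step 6: cell (4,0)='.' (+1 fires, +2 burnt)
Step 7: cell (4,0)='.' (+0 fires, +1 burnt)
  fire out at step 7

4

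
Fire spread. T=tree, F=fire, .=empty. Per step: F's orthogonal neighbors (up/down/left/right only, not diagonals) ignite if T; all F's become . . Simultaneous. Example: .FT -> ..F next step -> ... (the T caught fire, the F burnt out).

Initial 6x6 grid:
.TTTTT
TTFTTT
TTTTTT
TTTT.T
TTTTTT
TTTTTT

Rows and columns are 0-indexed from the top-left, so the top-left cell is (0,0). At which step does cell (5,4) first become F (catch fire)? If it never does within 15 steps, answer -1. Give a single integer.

Step 1: cell (5,4)='T' (+4 fires, +1 burnt)
Step 2: cell (5,4)='T' (+7 fires, +4 burnt)
Step 3: cell (5,4)='T' (+7 fires, +7 burnt)
Step 4: cell (5,4)='T' (+6 fires, +7 burnt)
Step 5: cell (5,4)='T' (+5 fires, +6 burnt)
Step 6: cell (5,4)='F' (+3 fires, +5 burnt)
  -> target ignites at step 6
Step 7: cell (5,4)='.' (+1 fires, +3 burnt)
Step 8: cell (5,4)='.' (+0 fires, +1 burnt)
  fire out at step 8

6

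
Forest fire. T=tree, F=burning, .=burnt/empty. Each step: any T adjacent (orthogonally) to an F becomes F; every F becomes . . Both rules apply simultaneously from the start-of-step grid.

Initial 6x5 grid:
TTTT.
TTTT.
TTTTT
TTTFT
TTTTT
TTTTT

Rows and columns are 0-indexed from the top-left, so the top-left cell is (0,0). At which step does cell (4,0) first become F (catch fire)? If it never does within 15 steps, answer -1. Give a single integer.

Step 1: cell (4,0)='T' (+4 fires, +1 burnt)
Step 2: cell (4,0)='T' (+7 fires, +4 burnt)
Step 3: cell (4,0)='T' (+7 fires, +7 burnt)
Step 4: cell (4,0)='F' (+5 fires, +7 burnt)
  -> target ignites at step 4
Step 5: cell (4,0)='.' (+3 fires, +5 burnt)
Step 6: cell (4,0)='.' (+1 fires, +3 burnt)
Step 7: cell (4,0)='.' (+0 fires, +1 burnt)
  fire out at step 7

4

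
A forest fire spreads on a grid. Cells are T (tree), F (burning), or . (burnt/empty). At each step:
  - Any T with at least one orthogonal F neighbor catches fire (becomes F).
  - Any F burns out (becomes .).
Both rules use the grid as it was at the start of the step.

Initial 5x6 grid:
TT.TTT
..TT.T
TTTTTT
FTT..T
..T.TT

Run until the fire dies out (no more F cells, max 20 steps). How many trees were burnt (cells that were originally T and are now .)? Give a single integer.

Step 1: +2 fires, +1 burnt (F count now 2)
Step 2: +2 fires, +2 burnt (F count now 2)
Step 3: +2 fires, +2 burnt (F count now 2)
Step 4: +2 fires, +2 burnt (F count now 2)
Step 5: +2 fires, +2 burnt (F count now 2)
Step 6: +2 fires, +2 burnt (F count now 2)
Step 7: +3 fires, +2 burnt (F count now 3)
Step 8: +2 fires, +3 burnt (F count now 2)
Step 9: +1 fires, +2 burnt (F count now 1)
Step 10: +0 fires, +1 burnt (F count now 0)
Fire out after step 10
Initially T: 20, now '.': 28
Total burnt (originally-T cells now '.'): 18

Answer: 18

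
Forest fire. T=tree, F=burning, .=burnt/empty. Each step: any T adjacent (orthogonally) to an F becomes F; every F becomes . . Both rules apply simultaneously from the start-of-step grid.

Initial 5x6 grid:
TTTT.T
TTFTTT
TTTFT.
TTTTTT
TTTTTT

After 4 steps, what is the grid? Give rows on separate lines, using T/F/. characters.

Step 1: 6 trees catch fire, 2 burn out
  TTFT.T
  TF.FTT
  TTF.F.
  TTTFTT
  TTTTTT
Step 2: 8 trees catch fire, 6 burn out
  TF.F.T
  F...FT
  TF....
  TTF.FT
  TTTFTT
Step 3: 7 trees catch fire, 8 burn out
  F....T
  .....F
  F.....
  TF...F
  TTF.FT
Step 4: 4 trees catch fire, 7 burn out
  .....F
  ......
  ......
  F.....
  TF...F

.....F
......
......
F.....
TF...F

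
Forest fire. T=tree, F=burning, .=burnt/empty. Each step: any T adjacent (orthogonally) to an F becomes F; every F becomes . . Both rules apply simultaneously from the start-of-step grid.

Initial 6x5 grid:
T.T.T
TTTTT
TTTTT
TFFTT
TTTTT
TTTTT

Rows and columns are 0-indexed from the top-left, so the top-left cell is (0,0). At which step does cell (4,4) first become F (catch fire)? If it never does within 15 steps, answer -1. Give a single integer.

Step 1: cell (4,4)='T' (+6 fires, +2 burnt)
Step 2: cell (4,4)='T' (+9 fires, +6 burnt)
Step 3: cell (4,4)='F' (+7 fires, +9 burnt)
  -> target ignites at step 3
Step 4: cell (4,4)='.' (+3 fires, +7 burnt)
Step 5: cell (4,4)='.' (+1 fires, +3 burnt)
Step 6: cell (4,4)='.' (+0 fires, +1 burnt)
  fire out at step 6

3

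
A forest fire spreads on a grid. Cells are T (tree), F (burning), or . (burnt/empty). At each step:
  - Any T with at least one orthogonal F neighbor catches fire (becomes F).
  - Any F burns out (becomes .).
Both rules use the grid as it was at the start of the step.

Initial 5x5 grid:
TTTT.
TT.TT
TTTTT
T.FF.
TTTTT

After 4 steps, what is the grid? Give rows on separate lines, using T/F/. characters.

Step 1: 4 trees catch fire, 2 burn out
  TTTT.
  TT.TT
  TTFFT
  T....
  TTFFT
Step 2: 5 trees catch fire, 4 burn out
  TTTT.
  TT.FT
  TF..F
  T....
  TF..F
Step 3: 5 trees catch fire, 5 burn out
  TTTF.
  TF..F
  F....
  T....
  F....
Step 4: 4 trees catch fire, 5 burn out
  TFF..
  F....
  .....
  F....
  .....

TFF..
F....
.....
F....
.....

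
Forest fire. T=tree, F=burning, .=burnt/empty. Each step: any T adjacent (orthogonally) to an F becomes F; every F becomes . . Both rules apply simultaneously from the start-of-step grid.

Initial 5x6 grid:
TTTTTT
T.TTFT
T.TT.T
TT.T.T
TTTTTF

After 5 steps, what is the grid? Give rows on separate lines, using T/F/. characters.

Step 1: 5 trees catch fire, 2 burn out
  TTTTFT
  T.TF.F
  T.TT.T
  TT.T.F
  TTTTF.
Step 2: 6 trees catch fire, 5 burn out
  TTTF.F
  T.F...
  T.TF.F
  TT.T..
  TTTF..
Step 3: 4 trees catch fire, 6 burn out
  TTF...
  T.....
  T.F...
  TT.F..
  TTF...
Step 4: 2 trees catch fire, 4 burn out
  TF....
  T.....
  T.....
  TT....
  TF....
Step 5: 3 trees catch fire, 2 burn out
  F.....
  T.....
  T.....
  TF....
  F.....

F.....
T.....
T.....
TF....
F.....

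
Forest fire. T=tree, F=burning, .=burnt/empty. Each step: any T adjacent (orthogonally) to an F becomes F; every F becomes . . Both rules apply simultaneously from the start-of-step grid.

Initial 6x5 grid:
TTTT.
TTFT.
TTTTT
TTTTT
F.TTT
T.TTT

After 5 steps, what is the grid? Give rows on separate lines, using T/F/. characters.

Step 1: 6 trees catch fire, 2 burn out
  TTFT.
  TF.F.
  TTFTT
  FTTTT
  ..TTT
  F.TTT
Step 2: 8 trees catch fire, 6 burn out
  TF.F.
  F....
  FF.FT
  .FFTT
  ..TTT
  ..TTT
Step 3: 4 trees catch fire, 8 burn out
  F....
  .....
  ....F
  ...FT
  ..FTT
  ..TTT
Step 4: 3 trees catch fire, 4 burn out
  .....
  .....
  .....
  ....F
  ...FT
  ..FTT
Step 5: 2 trees catch fire, 3 burn out
  .....
  .....
  .....
  .....
  ....F
  ...FT

.....
.....
.....
.....
....F
...FT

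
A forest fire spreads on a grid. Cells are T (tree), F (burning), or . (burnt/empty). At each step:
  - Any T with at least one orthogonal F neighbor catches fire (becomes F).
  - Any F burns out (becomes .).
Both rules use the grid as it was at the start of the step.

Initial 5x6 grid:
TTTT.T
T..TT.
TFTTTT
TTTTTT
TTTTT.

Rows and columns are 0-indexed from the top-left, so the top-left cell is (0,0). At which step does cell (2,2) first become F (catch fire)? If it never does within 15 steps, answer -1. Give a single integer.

Step 1: cell (2,2)='F' (+3 fires, +1 burnt)
  -> target ignites at step 1
Step 2: cell (2,2)='.' (+5 fires, +3 burnt)
Step 3: cell (2,2)='.' (+6 fires, +5 burnt)
Step 4: cell (2,2)='.' (+6 fires, +6 burnt)
Step 5: cell (2,2)='.' (+3 fires, +6 burnt)
Step 6: cell (2,2)='.' (+0 fires, +3 burnt)
  fire out at step 6

1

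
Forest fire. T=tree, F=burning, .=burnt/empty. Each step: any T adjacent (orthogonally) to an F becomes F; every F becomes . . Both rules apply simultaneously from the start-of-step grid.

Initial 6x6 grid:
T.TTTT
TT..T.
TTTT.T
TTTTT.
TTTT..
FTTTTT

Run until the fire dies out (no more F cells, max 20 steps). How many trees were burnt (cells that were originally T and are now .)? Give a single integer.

Step 1: +2 fires, +1 burnt (F count now 2)
Step 2: +3 fires, +2 burnt (F count now 3)
Step 3: +4 fires, +3 burnt (F count now 4)
Step 4: +5 fires, +4 burnt (F count now 5)
Step 5: +5 fires, +5 burnt (F count now 5)
Step 6: +2 fires, +5 burnt (F count now 2)
Step 7: +0 fires, +2 burnt (F count now 0)
Fire out after step 7
Initially T: 27, now '.': 30
Total burnt (originally-T cells now '.'): 21

Answer: 21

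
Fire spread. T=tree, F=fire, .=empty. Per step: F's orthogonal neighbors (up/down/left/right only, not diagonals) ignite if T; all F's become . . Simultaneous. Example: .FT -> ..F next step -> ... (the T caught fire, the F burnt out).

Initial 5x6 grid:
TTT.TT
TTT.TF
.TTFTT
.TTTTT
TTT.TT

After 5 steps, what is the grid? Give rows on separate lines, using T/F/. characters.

Step 1: 6 trees catch fire, 2 burn out
  TTT.TF
  TTT.F.
  .TF.FF
  .TTFTT
  TTT.TT
Step 2: 6 trees catch fire, 6 burn out
  TTT.F.
  TTF...
  .F....
  .TF.FF
  TTT.TT
Step 3: 6 trees catch fire, 6 burn out
  TTF...
  TF....
  ......
  .F....
  TTF.FF
Step 4: 3 trees catch fire, 6 burn out
  TF....
  F.....
  ......
  ......
  TF....
Step 5: 2 trees catch fire, 3 burn out
  F.....
  ......
  ......
  ......
  F.....

F.....
......
......
......
F.....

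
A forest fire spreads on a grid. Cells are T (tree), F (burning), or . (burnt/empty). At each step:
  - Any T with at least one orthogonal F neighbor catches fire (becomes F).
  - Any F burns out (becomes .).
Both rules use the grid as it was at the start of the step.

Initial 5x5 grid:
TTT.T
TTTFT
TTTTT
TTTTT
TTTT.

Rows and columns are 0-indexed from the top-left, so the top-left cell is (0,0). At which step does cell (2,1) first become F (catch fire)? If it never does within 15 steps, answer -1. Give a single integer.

Step 1: cell (2,1)='T' (+3 fires, +1 burnt)
Step 2: cell (2,1)='T' (+6 fires, +3 burnt)
Step 3: cell (2,1)='F' (+6 fires, +6 burnt)
  -> target ignites at step 3
Step 4: cell (2,1)='.' (+4 fires, +6 burnt)
Step 5: cell (2,1)='.' (+2 fires, +4 burnt)
Step 6: cell (2,1)='.' (+1 fires, +2 burnt)
Step 7: cell (2,1)='.' (+0 fires, +1 burnt)
  fire out at step 7

3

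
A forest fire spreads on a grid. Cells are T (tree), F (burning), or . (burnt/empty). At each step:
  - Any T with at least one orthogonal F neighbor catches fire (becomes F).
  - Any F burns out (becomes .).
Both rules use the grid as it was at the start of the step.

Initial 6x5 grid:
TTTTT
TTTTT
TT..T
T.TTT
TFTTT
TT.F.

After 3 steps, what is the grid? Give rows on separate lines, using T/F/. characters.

Step 1: 4 trees catch fire, 2 burn out
  TTTTT
  TTTTT
  TT..T
  T.TTT
  F.FFT
  TF...
Step 2: 5 trees catch fire, 4 burn out
  TTTTT
  TTTTT
  TT..T
  F.FFT
  ....F
  F....
Step 3: 2 trees catch fire, 5 burn out
  TTTTT
  TTTTT
  FT..T
  ....F
  .....
  .....

TTTTT
TTTTT
FT..T
....F
.....
.....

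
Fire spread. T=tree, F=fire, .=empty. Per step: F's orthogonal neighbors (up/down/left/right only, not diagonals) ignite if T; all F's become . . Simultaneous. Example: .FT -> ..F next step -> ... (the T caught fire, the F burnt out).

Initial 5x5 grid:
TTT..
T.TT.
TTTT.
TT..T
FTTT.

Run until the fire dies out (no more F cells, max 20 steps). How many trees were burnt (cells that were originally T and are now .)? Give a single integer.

Step 1: +2 fires, +1 burnt (F count now 2)
Step 2: +3 fires, +2 burnt (F count now 3)
Step 3: +3 fires, +3 burnt (F count now 3)
Step 4: +2 fires, +3 burnt (F count now 2)
Step 5: +3 fires, +2 burnt (F count now 3)
Step 6: +2 fires, +3 burnt (F count now 2)
Step 7: +0 fires, +2 burnt (F count now 0)
Fire out after step 7
Initially T: 16, now '.': 24
Total burnt (originally-T cells now '.'): 15

Answer: 15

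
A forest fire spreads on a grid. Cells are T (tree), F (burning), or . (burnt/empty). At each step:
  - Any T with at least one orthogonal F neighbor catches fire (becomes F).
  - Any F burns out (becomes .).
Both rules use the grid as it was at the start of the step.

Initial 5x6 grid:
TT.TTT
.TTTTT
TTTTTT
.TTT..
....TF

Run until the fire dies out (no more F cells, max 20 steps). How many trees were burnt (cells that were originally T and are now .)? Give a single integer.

Step 1: +1 fires, +1 burnt (F count now 1)
Step 2: +0 fires, +1 burnt (F count now 0)
Fire out after step 2
Initially T: 20, now '.': 11
Total burnt (originally-T cells now '.'): 1

Answer: 1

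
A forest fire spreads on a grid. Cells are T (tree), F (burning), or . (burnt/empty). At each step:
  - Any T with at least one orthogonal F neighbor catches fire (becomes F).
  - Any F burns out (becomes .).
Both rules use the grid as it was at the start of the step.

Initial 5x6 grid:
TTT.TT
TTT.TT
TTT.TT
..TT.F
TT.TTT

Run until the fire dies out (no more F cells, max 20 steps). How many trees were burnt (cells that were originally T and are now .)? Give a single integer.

Step 1: +2 fires, +1 burnt (F count now 2)
Step 2: +3 fires, +2 burnt (F count now 3)
Step 3: +3 fires, +3 burnt (F count now 3)
Step 4: +2 fires, +3 burnt (F count now 2)
Step 5: +1 fires, +2 burnt (F count now 1)
Step 6: +1 fires, +1 burnt (F count now 1)
Step 7: +2 fires, +1 burnt (F count now 2)
Step 8: +3 fires, +2 burnt (F count now 3)
Step 9: +2 fires, +3 burnt (F count now 2)
Step 10: +1 fires, +2 burnt (F count now 1)
Step 11: +0 fires, +1 burnt (F count now 0)
Fire out after step 11
Initially T: 22, now '.': 28
Total burnt (originally-T cells now '.'): 20

Answer: 20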